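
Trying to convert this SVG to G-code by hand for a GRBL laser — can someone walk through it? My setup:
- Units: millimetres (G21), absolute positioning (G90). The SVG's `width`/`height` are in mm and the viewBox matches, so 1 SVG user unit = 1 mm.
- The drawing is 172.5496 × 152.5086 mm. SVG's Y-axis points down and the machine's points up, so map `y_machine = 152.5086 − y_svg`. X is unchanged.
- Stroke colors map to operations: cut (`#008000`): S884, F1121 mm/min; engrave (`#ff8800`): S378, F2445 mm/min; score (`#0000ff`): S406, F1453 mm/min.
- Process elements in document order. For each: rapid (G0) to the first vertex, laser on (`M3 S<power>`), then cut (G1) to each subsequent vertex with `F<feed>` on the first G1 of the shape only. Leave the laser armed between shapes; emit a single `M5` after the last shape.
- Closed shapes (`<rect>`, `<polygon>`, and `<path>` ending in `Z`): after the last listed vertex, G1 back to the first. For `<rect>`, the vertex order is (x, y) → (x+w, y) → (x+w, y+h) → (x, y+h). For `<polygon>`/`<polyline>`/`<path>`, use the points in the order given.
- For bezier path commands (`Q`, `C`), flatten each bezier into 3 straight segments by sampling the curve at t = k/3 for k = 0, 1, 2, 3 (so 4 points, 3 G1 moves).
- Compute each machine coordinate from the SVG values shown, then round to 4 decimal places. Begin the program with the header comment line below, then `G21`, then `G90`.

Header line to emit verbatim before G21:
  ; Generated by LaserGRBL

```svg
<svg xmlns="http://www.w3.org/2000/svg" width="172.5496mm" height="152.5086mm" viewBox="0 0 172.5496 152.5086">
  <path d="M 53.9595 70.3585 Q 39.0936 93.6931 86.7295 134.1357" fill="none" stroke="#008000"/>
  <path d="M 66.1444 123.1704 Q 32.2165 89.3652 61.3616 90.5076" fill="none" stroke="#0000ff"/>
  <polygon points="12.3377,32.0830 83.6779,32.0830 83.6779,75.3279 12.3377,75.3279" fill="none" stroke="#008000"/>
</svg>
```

; Generated by LaserGRBL
G21
G90
G0 X53.9595 Y82.1501
M3 S884
G1 X50.9935 Y64.6928 F1121
G1 X61.9169 Y43.4337
G1 X86.7295 Y18.3729
G0 X66.1444 Y29.3382
M3 S406
G1 X50.5339 Y47.9919 F1453
G1 X48.9396 Y58.8795
G1 X61.3616 Y62.0010
G0 X12.3377 Y120.4256
M3 S884
G1 X83.6779 Y120.4256 F1121
G1 X83.6779 Y77.1807
G1 X12.3377 Y77.1807
G1 X12.3377 Y120.4256
M5

1 u = 1 mm; y_m = 152.5086 − y.

[1] `<path>` quadratic bezier, #008000→cut S884 F1121: (53.9595,82.1501) → (50.9935,64.6928) → (61.9169,43.4337) → (86.7295,18.3729)

[2] `<path>` quadratic bezier, #0000ff→score S406 F1453: (66.1444,29.3382) → (50.5339,47.9919) → (48.9396,58.8795) → (61.3616,62.0010)

[3] `<polygon>` rectangle, #008000→cut S884 F1121: (12.3377,120.4256) → (83.6779,120.4256) → (83.6779,77.1807) → (12.3377,77.1807) → (12.3377,120.4256) (closed)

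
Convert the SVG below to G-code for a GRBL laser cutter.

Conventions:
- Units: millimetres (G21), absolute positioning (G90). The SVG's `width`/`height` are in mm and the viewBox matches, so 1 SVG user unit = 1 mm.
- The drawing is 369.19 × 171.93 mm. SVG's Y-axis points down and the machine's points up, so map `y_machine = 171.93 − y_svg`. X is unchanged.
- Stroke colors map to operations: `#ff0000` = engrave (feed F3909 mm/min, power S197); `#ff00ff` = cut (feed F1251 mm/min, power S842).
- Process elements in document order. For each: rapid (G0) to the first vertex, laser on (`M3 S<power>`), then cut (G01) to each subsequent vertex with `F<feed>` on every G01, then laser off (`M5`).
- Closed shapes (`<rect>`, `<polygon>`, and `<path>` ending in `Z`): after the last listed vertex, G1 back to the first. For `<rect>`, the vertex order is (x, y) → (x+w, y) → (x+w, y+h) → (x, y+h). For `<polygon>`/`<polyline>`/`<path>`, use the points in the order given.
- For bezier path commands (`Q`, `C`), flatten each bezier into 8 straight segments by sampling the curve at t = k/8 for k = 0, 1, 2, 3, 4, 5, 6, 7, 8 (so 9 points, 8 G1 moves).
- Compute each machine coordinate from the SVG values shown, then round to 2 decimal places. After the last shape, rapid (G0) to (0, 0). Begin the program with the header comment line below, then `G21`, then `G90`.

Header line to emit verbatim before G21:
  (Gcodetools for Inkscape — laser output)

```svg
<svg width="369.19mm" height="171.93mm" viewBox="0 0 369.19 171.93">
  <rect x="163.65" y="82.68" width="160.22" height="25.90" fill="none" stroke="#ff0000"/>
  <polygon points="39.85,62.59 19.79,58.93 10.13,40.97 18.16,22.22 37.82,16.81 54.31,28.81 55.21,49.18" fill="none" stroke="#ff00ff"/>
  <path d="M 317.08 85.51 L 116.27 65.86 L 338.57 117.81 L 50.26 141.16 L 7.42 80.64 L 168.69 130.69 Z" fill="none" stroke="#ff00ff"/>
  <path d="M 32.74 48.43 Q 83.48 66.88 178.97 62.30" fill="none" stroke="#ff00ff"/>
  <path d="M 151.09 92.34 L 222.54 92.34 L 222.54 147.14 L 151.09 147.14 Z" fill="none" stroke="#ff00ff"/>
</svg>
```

Since the viewBox matches the mm dimensions, user units are millimetres directly. The only transform is the Y-flip y_m = 171.93 − y_svg.

Shape 1 is a rectangle drawn with `<rect>`. Its stroke #ff0000 means engrave at S197, F3909. After flipping Y the toolpath is (163.65,89.25) → (323.87,89.25) → (323.87,63.35) → (163.65,63.35) → (163.65,89.25), returning to the start.

Shape 2 is a regular polygon drawn with `<polygon>`. Its stroke #ff00ff means cut at S842, F1251. After flipping Y the toolpath is (39.85,109.34) → (19.79,113.00) → (10.13,130.96) → (18.16,149.71) → (37.82,155.12) → (54.31,143.12) → (55.21,122.75) → (39.85,109.34), returning to the start.

Shape 3 is a closed polygon drawn with `<path>`. Its stroke #ff00ff means cut at S842, F1251. After flipping Y the toolpath is (317.08,86.42) → (116.27,106.07) → (338.57,54.12) → (50.26,30.77) → (7.42,91.29) → (168.69,41.24) → (317.08,86.42), returning to the start.

Shape 4 is a quadratic bezier drawn with `<path>`. Its stroke #ff00ff means cut at S842, F1251. After flipping Y the toolpath is (32.74,123.50) → (46.12,119.25) → (60.91,115.71) → (77.09,112.90) → (94.67,110.81) → (113.65,109.43) → (134.02,108.78) → (155.80,108.84) → (178.97,109.63).

Shape 5 is a rectangle drawn with `<path>`. Its stroke #ff00ff means cut at S842, F1251. After flipping Y the toolpath is (151.09,79.59) → (222.54,79.59) → (222.54,24.79) → (151.09,24.79) → (151.09,79.59), returning to the start.

(Gcodetools for Inkscape — laser output)
G21
G90
G0 X163.65 Y89.25
M3 S197
G01 X323.87 Y89.25 F3909
G01 X323.87 Y63.35 F3909
G01 X163.65 Y63.35 F3909
G01 X163.65 Y89.25 F3909
M5
G0 X39.85 Y109.34
M3 S842
G01 X19.79 Y113.00 F1251
G01 X10.13 Y130.96 F1251
G01 X18.16 Y149.71 F1251
G01 X37.82 Y155.12 F1251
G01 X54.31 Y143.12 F1251
G01 X55.21 Y122.75 F1251
G01 X39.85 Y109.34 F1251
M5
G0 X317.08 Y86.42
M3 S842
G01 X116.27 Y106.07 F1251
G01 X338.57 Y54.12 F1251
G01 X50.26 Y30.77 F1251
G01 X7.42 Y91.29 F1251
G01 X168.69 Y41.24 F1251
G01 X317.08 Y86.42 F1251
M5
G0 X32.74 Y123.50
M3 S842
G01 X46.12 Y119.25 F1251
G01 X60.91 Y115.71 F1251
G01 X77.09 Y112.90 F1251
G01 X94.67 Y110.81 F1251
G01 X113.65 Y109.43 F1251
G01 X134.02 Y108.78 F1251
G01 X155.80 Y108.84 F1251
G01 X178.97 Y109.63 F1251
M5
G0 X151.09 Y79.59
M3 S842
G01 X222.54 Y79.59 F1251
G01 X222.54 Y24.79 F1251
G01 X151.09 Y24.79 F1251
G01 X151.09 Y79.59 F1251
M5
G0 X0.00 Y0.00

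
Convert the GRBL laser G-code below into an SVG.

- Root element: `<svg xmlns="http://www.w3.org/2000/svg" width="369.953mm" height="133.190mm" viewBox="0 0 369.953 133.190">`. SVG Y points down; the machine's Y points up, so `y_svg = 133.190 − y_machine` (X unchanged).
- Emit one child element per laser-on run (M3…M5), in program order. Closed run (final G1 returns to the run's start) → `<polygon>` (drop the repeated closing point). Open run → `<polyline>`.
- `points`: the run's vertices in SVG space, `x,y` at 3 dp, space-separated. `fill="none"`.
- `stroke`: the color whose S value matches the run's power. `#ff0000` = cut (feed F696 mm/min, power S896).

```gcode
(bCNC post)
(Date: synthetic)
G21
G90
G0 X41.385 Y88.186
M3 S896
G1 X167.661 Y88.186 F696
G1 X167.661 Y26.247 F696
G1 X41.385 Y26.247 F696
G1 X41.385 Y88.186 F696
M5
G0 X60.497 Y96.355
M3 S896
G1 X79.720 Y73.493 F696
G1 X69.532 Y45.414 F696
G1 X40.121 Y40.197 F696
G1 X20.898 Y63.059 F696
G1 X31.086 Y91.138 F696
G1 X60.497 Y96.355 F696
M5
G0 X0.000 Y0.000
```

y_svg = 133.190 − y_m. Every run uses S896, so all elements get stroke `#ff0000` (cut).

[1] closed run; points: 41.385,45.004 167.661,45.004 167.661,106.943 41.385,106.943

[2] closed run; points: 60.497,36.835 79.720,59.697 69.532,87.776 40.121,92.993 20.898,70.131 31.086,42.052

<svg xmlns="http://www.w3.org/2000/svg" width="369.953mm" height="133.190mm" viewBox="0 0 369.953 133.190">
  <polygon points="41.385,45.004 167.661,45.004 167.661,106.943 41.385,106.943" fill="none" stroke="#ff0000"/>
  <polygon points="60.497,36.835 79.720,59.697 69.532,87.776 40.121,92.993 20.898,70.131 31.086,42.052" fill="none" stroke="#ff0000"/>
</svg>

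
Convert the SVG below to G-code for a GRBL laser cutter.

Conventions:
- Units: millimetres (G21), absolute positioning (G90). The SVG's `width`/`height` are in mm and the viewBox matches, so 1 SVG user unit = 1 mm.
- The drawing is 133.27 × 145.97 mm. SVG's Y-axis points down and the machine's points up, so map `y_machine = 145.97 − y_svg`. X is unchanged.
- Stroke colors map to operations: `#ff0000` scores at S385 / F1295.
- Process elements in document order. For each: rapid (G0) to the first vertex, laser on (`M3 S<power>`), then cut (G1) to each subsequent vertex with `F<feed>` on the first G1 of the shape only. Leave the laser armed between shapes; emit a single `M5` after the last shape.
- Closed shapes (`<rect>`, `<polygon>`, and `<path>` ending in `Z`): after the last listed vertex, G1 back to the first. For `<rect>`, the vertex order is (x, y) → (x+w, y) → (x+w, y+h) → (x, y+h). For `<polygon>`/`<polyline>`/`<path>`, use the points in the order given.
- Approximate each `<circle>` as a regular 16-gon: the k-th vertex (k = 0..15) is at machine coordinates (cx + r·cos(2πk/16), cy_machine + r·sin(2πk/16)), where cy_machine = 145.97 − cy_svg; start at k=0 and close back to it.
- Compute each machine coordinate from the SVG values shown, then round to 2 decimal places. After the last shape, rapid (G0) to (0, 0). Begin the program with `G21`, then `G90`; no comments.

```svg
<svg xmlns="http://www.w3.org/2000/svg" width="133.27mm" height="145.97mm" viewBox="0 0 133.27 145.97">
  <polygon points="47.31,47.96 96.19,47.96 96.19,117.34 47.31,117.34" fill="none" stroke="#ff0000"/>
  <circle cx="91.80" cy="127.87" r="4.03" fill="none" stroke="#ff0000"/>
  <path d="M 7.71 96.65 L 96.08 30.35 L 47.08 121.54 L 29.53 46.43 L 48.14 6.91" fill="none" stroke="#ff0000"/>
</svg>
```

1 u = 1 mm; y_m = 145.97 − y.

[1] `<polygon>` rectangle, #ff0000→score S385 F1295: (47.31,98.01) → (96.19,98.01) → (96.19,28.63) → (47.31,28.63) → (47.31,98.01) (closed)

[2] `<circle>` circle, #ff0000→score S385 F1295: (95.83,18.10) → (95.52,19.64) → (94.65,20.95) → (93.34,21.82) → (91.80,22.13) → (90.26,21.82) → (88.95,20.95) → (88.08,19.64) → (87.77,18.10) → (88.08,16.56) → (88.95,15.25) → (90.26,14.38) → (91.80,14.07) → (93.34,14.38) → (94.65,15.25) → (95.52,16.56) → (95.83,18.10) (closed)

[3] `<path>` open polyline, #ff0000→score S385 F1295: (7.71,49.32) → (96.08,115.62) → (47.08,24.43) → (29.53,99.54) → (48.14,139.06)

G21
G90
G0 X47.31 Y98.01
M3 S385
G1 X96.19 Y98.01 F1295
G1 X96.19 Y28.63
G1 X47.31 Y28.63
G1 X47.31 Y98.01
G0 X95.83 Y18.10
M3 S385
G1 X95.52 Y19.64 F1295
G1 X94.65 Y20.95
G1 X93.34 Y21.82
G1 X91.80 Y22.13
G1 X90.26 Y21.82
G1 X88.95 Y20.95
G1 X88.08 Y19.64
G1 X87.77 Y18.10
G1 X88.08 Y16.56
G1 X88.95 Y15.25
G1 X90.26 Y14.38
G1 X91.80 Y14.07
G1 X93.34 Y14.38
G1 X94.65 Y15.25
G1 X95.52 Y16.56
G1 X95.83 Y18.10
G0 X7.71 Y49.32
M3 S385
G1 X96.08 Y115.62 F1295
G1 X47.08 Y24.43
G1 X29.53 Y99.54
G1 X48.14 Y139.06
M5
G0 X0.00 Y0.00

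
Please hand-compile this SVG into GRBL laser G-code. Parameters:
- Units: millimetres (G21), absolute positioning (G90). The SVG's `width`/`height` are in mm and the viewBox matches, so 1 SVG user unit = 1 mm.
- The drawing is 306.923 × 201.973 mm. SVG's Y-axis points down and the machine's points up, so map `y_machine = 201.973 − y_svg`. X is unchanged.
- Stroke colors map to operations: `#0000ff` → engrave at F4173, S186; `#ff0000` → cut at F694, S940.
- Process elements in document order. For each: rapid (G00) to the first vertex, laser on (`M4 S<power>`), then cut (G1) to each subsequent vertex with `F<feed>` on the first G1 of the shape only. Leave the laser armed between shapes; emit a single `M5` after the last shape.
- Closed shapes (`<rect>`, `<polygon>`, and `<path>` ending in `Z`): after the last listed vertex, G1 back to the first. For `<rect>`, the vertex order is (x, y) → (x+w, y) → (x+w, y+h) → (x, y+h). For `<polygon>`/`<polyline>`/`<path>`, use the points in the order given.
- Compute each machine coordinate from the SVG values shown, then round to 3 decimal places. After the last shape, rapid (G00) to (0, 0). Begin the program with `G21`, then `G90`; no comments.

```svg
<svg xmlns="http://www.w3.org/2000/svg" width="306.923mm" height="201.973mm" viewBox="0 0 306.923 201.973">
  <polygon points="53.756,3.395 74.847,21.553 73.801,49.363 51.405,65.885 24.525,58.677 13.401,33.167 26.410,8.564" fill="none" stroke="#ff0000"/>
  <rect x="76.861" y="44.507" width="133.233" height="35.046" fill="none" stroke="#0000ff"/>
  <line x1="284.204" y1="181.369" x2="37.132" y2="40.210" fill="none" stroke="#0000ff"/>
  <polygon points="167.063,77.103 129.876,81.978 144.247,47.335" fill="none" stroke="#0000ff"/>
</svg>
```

G21
G90
G00 X53.756 Y198.578
M4 S940
G1 X74.847 Y180.420 F694
G1 X73.801 Y152.610
G1 X51.405 Y136.088
G1 X24.525 Y143.296
G1 X13.401 Y168.806
G1 X26.410 Y193.409
G1 X53.756 Y198.578
G00 X76.861 Y157.466
M4 S186
G1 X210.094 Y157.466 F4173
G1 X210.094 Y122.420
G1 X76.861 Y122.420
G1 X76.861 Y157.466
G00 X284.204 Y20.604
M4 S186
G1 X37.132 Y161.763 F4173
G00 X167.063 Y124.870
M4 S186
G1 X129.876 Y119.995 F4173
G1 X144.247 Y154.638
G1 X167.063 Y124.870
M5
G00 X0.000 Y0.000

viewBox `0 0 306.923 201.973` with mm width/height → 1 unit = 1 mm. Flip: y_m = 201.973 − y_svg.

**Shape 1** — `<polygon>` regular polygon, stroke `#ff0000` → cut (S940, F694). Machine vertices: (53.756,198.578) → (74.847,180.420) → (73.801,152.610) → (51.405,136.088) → (24.525,143.296) → (13.401,168.806) → (26.410,193.409) → (53.756,198.578). Closed: final G1 returns to the first vertex.

**Shape 2** — `<rect>` rectangle, stroke `#0000ff` → engrave (S186, F4173). Machine vertices: (76.861,157.466) → (210.094,157.466) → (210.094,122.420) → (76.861,122.420) → (76.861,157.466). Closed: final G1 returns to the first vertex.

**Shape 3** — `<line>` line segment, stroke `#0000ff` → engrave (S186, F4173). Machine vertices: (284.204,20.604) → (37.132,161.763). Open path.

**Shape 4** — `<polygon>` regular polygon, stroke `#0000ff` → engrave (S186, F4173). Machine vertices: (167.063,124.870) → (129.876,119.995) → (144.247,154.638) → (167.063,124.870). Closed: final G1 returns to the first vertex.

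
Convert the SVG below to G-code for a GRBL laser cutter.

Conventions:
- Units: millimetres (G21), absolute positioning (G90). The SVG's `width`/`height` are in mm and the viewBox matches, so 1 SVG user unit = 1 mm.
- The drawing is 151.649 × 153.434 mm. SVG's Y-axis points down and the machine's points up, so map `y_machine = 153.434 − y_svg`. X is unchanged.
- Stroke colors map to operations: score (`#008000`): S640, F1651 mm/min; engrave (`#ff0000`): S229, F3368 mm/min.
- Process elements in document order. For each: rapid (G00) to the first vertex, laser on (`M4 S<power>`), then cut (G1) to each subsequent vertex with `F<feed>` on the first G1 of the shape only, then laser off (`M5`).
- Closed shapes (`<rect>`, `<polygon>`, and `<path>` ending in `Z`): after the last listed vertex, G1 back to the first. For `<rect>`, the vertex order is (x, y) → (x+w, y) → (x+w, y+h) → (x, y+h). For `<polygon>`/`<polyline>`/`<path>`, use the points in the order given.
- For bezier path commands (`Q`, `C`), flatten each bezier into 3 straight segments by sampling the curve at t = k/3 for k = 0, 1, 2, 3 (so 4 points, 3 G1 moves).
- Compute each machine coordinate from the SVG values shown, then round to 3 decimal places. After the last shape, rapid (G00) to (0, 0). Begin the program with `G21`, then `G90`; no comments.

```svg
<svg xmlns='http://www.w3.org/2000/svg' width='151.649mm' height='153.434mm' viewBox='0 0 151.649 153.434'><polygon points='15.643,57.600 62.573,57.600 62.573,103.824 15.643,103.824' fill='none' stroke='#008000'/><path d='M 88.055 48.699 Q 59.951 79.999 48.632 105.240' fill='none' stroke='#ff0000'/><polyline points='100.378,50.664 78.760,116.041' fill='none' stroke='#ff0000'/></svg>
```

G21
G90
G00 X15.643 Y95.834
M4 S640
G1 X62.573 Y95.834 F1651
G1 X62.573 Y49.610
G1 X15.643 Y49.610
G1 X15.643 Y95.834
M5
G00 X88.055 Y104.735
M4 S229
G1 X71.184 Y84.542 F3368
G1 X58.043 Y65.695
G1 X48.632 Y48.194
M5
G00 X100.378 Y102.770
M4 S229
G1 X78.760 Y37.393 F3368
M5
G00 X0.000 Y0.000

Since the viewBox matches the mm dimensions, user units are millimetres directly. The only transform is the Y-flip y_m = 153.434 − y_svg.

Shape 1 is a rectangle drawn with `<polygon>`. Its stroke #008000 means score at S640, F1651. After flipping Y the toolpath is (15.643,95.834) → (62.573,95.834) → (62.573,49.610) → (15.643,49.610) → (15.643,95.834), returning to the start.

Shape 2 is a quadratic bezier drawn with `<path>`. Its stroke #ff0000 means engrave at S229, F3368. After flipping Y the toolpath is (88.055,104.735) → (71.184,84.542) → (58.043,65.695) → (48.632,48.194).

Shape 3 is a line segment drawn with `<polyline>`. Its stroke #ff0000 means engrave at S229, F3368. After flipping Y the toolpath is (100.378,102.770) → (78.760,37.393).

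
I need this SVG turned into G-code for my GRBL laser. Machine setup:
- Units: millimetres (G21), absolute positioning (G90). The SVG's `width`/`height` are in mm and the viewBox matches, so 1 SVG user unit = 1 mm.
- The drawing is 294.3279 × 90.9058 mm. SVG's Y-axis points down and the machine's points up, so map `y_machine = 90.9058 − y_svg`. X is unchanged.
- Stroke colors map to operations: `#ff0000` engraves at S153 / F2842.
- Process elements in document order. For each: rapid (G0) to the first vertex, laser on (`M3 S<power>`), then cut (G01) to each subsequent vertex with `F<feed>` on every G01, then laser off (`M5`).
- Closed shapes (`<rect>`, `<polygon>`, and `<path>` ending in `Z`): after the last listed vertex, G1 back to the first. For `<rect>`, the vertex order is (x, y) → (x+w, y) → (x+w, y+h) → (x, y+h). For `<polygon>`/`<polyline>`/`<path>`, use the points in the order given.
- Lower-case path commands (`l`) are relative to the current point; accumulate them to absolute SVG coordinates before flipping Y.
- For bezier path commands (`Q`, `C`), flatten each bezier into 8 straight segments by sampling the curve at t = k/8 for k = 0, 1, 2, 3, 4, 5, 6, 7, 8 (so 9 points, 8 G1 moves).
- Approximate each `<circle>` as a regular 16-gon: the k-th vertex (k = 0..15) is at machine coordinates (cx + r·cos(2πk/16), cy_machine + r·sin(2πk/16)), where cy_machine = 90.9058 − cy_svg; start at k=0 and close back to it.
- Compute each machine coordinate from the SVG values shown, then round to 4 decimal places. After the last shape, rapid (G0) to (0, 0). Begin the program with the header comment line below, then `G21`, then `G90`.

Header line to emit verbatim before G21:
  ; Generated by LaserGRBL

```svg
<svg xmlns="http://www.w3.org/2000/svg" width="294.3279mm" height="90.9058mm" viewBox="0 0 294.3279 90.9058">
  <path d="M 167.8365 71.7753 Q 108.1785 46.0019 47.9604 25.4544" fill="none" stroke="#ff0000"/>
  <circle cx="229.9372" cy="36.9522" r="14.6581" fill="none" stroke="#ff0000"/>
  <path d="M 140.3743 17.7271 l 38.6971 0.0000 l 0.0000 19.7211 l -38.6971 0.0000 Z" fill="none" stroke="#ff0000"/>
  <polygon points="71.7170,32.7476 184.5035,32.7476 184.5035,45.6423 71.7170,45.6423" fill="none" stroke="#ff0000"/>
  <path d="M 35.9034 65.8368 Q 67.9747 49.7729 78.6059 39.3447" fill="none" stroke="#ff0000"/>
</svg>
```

; Generated by LaserGRBL
G21
G90
G0 X167.8365 Y19.1305
M3 S153
G01 X152.9132 Y25.4922 F2842
G01 X137.9725 Y31.6906 F2842
G01 X123.0142 Y37.7257 F2842
G01 X108.0385 Y43.5974 F2842
G01 X93.0452 Y49.3059 F2842
G01 X78.0344 Y54.8510 F2842
G01 X63.0062 Y60.2329 F2842
G01 X47.9604 Y65.4514 F2842
M5
G0 X244.5953 Y53.9536
M3 S153
G01 X243.4795 Y59.5630 F2842
G01 X240.3020 Y64.3184 F2842
G01 X235.5466 Y67.4959 F2842
G01 X229.9372 Y68.6117 F2842
G01 X224.3278 Y67.4959 F2842
G01 X219.5724 Y64.3184 F2842
G01 X216.3949 Y59.5630 F2842
G01 X215.2791 Y53.9536 F2842
G01 X216.3949 Y48.3442 F2842
G01 X219.5724 Y43.5888 F2842
G01 X224.3278 Y40.4113 F2842
G01 X229.9372 Y39.2955 F2842
G01 X235.5466 Y40.4113 F2842
G01 X240.3020 Y43.5888 F2842
G01 X243.4795 Y48.3442 F2842
G01 X244.5953 Y53.9536 F2842
M5
G0 X140.3743 Y73.1787
M3 S153
G01 X179.0714 Y73.1787 F2842
G01 X179.0714 Y53.4576 F2842
G01 X140.3743 Y53.4576 F2842
G01 X140.3743 Y73.1787 F2842
M5
G0 X71.7170 Y58.1582
M3 S153
G01 X184.5035 Y58.1582 F2842
G01 X184.5035 Y45.2635 F2842
G01 X71.7170 Y45.2635 F2842
G01 X71.7170 Y58.1582 F2842
M5
G0 X35.9034 Y25.0690
M3 S153
G01 X43.5862 Y28.9969 F2842
G01 X50.5990 Y32.7487 F2842
G01 X56.9419 Y36.3244 F2842
G01 X62.6147 Y39.7240 F2842
G01 X67.6175 Y42.9474 F2842
G01 X71.9503 Y45.9948 F2842
G01 X75.6131 Y48.8660 F2842
G01 X78.6059 Y51.5611 F2842
M5
G0 X0.0000 Y0.0000

1 u = 1 mm; y_m = 90.9058 − y.

[1] `<path>` quadratic bezier, #ff0000→engrave S153 F2842: (167.8365,19.1305) → (152.9132,25.4922) → (137.9725,31.6906) → (123.0142,37.7257) → (108.0385,43.5974) → (93.0452,49.3059) → (78.0344,54.8510) → (63.0062,60.2329) → (47.9604,65.4514)

[2] `<circle>` circle, #ff0000→engrave S153 F2842: (244.5953,53.9536) → (243.4795,59.5630) → (240.3020,64.3184) → (235.5466,67.4959) → (229.9372,68.6117) → (224.3278,67.4959) → (219.5724,64.3184) → (216.3949,59.5630) → (215.2791,53.9536) → (216.3949,48.3442) → (219.5724,43.5888) → (224.3278,40.4113) → (229.9372,39.2955) → (235.5466,40.4113) → (240.3020,43.5888) → (243.4795,48.3442) → (244.5953,53.9536) (closed)

[3] `<path>` rectangle, #ff0000→engrave S153 F2842: (140.3743,73.1787) → (179.0714,73.1787) → (179.0714,53.4576) → (140.3743,53.4576) → (140.3743,73.1787) (closed)

[4] `<polygon>` rectangle, #ff0000→engrave S153 F2842: (71.7170,58.1582) → (184.5035,58.1582) → (184.5035,45.2635) → (71.7170,45.2635) → (71.7170,58.1582) (closed)

[5] `<path>` quadratic bezier, #ff0000→engrave S153 F2842: (35.9034,25.0690) → (43.5862,28.9969) → (50.5990,32.7487) → (56.9419,36.3244) → (62.6147,39.7240) → (67.6175,42.9474) → (71.9503,45.9948) → (75.6131,48.8660) → (78.6059,51.5611)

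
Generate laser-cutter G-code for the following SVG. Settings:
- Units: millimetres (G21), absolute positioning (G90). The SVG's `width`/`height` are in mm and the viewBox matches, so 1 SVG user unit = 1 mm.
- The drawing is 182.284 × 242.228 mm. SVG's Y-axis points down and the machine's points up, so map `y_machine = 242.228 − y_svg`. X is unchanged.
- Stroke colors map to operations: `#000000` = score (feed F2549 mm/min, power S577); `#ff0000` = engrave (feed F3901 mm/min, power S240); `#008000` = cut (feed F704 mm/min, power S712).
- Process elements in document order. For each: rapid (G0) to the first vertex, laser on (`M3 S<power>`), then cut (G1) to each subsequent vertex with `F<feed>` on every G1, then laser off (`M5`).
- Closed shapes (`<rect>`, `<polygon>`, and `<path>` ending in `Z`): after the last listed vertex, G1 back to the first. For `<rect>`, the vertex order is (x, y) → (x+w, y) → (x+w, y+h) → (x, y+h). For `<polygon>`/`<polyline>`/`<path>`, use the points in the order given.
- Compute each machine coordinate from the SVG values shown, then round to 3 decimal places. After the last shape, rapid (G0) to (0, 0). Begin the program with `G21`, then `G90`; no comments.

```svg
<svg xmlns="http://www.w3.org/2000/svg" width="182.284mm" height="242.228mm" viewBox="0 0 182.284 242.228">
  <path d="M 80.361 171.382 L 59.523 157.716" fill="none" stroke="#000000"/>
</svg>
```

1 u = 1 mm; y_m = 242.228 − y.

[1] `<path>` line segment, #000000→score S577 F2549: (80.361,70.846) → (59.523,84.512)

G21
G90
G0 X80.361 Y70.846
M3 S577
G1 X59.523 Y84.512 F2549
M5
G0 X0.000 Y0.000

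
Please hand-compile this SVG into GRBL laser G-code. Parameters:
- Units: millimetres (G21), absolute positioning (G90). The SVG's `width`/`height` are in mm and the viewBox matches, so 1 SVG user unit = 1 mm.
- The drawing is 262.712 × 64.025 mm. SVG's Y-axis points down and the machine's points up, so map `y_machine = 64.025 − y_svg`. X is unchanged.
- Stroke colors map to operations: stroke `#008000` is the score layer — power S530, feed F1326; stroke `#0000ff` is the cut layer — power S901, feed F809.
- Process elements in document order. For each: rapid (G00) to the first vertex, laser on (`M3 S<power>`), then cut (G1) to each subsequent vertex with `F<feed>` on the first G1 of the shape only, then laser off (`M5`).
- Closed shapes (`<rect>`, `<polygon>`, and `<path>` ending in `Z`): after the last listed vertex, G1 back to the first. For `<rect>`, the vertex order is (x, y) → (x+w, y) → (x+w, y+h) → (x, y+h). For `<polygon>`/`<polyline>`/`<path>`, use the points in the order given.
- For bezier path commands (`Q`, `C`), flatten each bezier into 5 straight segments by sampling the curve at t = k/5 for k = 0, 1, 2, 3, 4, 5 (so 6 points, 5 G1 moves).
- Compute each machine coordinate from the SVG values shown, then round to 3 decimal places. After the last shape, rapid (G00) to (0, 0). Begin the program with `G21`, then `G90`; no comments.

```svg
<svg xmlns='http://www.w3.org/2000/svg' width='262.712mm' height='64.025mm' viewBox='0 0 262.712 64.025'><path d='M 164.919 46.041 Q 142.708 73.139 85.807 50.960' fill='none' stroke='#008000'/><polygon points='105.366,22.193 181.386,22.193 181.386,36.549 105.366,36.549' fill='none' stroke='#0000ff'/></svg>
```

viewBox `0 0 262.712 64.025` with mm width/height → 1 unit = 1 mm. Flip: y_m = 64.025 − y_svg.

**Shape 1** — `<path>` quadratic bezier, stroke `#008000` → score (S530, F1326). Control points (SVG): P0=(164.919,46.041), P1=(142.708,73.139), P2=(85.807,50.960); sampled at t=k/5. Machine vertices: (164.919,17.984) → (154.647,9.116) → (141.600,4.190) → (125.777,3.206) → (107.180,6.164) → (85.807,13.065). Open path.

**Shape 2** — `<polygon>` rectangle, stroke `#0000ff` → cut (S901, F809). Machine vertices: (105.366,41.832) → (181.386,41.832) → (181.386,27.476) → (105.366,27.476) → (105.366,41.832). Closed: final G1 returns to the first vertex.

G21
G90
G00 X164.919 Y17.984
M3 S530
G1 X154.647 Y9.116 F1326
G1 X141.600 Y4.190
G1 X125.777 Y3.206
G1 X107.180 Y6.164
G1 X85.807 Y13.065
M5
G00 X105.366 Y41.832
M3 S901
G1 X181.386 Y41.832 F809
G1 X181.386 Y27.476
G1 X105.366 Y27.476
G1 X105.366 Y41.832
M5
G00 X0.000 Y0.000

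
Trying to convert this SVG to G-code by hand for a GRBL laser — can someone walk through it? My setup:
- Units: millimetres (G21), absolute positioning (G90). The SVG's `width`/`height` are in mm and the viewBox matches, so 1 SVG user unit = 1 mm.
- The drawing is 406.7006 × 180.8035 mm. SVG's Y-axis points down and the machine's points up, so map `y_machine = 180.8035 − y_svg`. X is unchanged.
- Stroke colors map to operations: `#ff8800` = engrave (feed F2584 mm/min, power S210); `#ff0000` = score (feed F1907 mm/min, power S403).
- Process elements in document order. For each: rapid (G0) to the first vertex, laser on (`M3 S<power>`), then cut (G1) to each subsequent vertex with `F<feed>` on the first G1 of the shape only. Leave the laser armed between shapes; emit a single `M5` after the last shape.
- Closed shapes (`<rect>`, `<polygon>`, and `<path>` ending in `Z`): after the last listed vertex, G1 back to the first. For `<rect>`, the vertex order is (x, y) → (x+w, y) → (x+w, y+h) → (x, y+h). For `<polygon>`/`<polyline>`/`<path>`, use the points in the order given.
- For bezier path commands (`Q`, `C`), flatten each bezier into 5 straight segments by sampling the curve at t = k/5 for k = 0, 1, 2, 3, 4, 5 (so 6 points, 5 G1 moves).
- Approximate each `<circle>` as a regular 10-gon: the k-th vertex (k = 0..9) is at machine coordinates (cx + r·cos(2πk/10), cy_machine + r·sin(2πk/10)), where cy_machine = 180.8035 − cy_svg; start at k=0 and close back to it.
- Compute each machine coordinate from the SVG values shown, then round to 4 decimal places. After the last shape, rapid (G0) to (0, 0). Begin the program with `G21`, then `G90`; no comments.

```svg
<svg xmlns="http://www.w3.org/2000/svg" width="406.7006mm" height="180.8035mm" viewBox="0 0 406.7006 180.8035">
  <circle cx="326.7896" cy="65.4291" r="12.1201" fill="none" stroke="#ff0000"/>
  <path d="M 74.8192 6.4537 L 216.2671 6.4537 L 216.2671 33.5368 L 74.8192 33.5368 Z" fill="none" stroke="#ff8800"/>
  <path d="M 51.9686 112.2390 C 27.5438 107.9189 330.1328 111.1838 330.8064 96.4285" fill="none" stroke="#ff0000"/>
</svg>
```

viewBox `0 0 406.7006 180.8035` with mm width/height → 1 unit = 1 mm. Flip: y_m = 180.8035 − y_svg.

**Shape 1** — `<circle>` circle, stroke `#ff0000` → score (S403, F1907). Machine vertices: (338.9097,115.3744) → (336.5950,122.4984) → (330.5349,126.9013) → (323.0443,126.9013) → (316.9842,122.4984) → (314.6695,115.3744) → (316.9842,108.2504) → (323.0443,103.8475) → (330.5349,103.8475) → (336.5950,108.2504) → (338.9097,115.3744). Closed: final G1 returns to the first vertex.

**Shape 2** — `<path>` rectangle, stroke `#ff8800` → engrave (S210, F2584). Machine vertices: (74.8192,174.3498) → (216.2671,174.3498) → (216.2671,147.2667) → (74.8192,147.2667) → (74.8192,174.3498). Closed: final G1 returns to the first vertex.

**Shape 3** — `<path>` cubic bezier, stroke `#ff0000` → score (S403, F1907). Control points (SVG): P0=(51.9686,112.2390), P1=(27.5438,107.9189), P2=(330.1328,111.1838), P3=(330.8064,96.4285); sampled at t=k/5. Machine vertices: (51.9686,68.5645) → (71.5239,70.4512) → (139.3740,71.7466) → (225.3302,73.6796) → (299.2038,77.4794) → (330.8064,84.3750). Open path.

G21
G90
G0 X338.9097 Y115.3744
M3 S403
G1 X336.5950 Y122.4984 F1907
G1 X330.5349 Y126.9013
G1 X323.0443 Y126.9013
G1 X316.9842 Y122.4984
G1 X314.6695 Y115.3744
G1 X316.9842 Y108.2504
G1 X323.0443 Y103.8475
G1 X330.5349 Y103.8475
G1 X336.5950 Y108.2504
G1 X338.9097 Y115.3744
G0 X74.8192 Y174.3498
M3 S210
G1 X216.2671 Y174.3498 F2584
G1 X216.2671 Y147.2667
G1 X74.8192 Y147.2667
G1 X74.8192 Y174.3498
G0 X51.9686 Y68.5645
M3 S403
G1 X71.5239 Y70.4512 F1907
G1 X139.3740 Y71.7466
G1 X225.3302 Y73.6796
G1 X299.2038 Y77.4794
G1 X330.8064 Y84.3750
M5
G0 X0.0000 Y0.0000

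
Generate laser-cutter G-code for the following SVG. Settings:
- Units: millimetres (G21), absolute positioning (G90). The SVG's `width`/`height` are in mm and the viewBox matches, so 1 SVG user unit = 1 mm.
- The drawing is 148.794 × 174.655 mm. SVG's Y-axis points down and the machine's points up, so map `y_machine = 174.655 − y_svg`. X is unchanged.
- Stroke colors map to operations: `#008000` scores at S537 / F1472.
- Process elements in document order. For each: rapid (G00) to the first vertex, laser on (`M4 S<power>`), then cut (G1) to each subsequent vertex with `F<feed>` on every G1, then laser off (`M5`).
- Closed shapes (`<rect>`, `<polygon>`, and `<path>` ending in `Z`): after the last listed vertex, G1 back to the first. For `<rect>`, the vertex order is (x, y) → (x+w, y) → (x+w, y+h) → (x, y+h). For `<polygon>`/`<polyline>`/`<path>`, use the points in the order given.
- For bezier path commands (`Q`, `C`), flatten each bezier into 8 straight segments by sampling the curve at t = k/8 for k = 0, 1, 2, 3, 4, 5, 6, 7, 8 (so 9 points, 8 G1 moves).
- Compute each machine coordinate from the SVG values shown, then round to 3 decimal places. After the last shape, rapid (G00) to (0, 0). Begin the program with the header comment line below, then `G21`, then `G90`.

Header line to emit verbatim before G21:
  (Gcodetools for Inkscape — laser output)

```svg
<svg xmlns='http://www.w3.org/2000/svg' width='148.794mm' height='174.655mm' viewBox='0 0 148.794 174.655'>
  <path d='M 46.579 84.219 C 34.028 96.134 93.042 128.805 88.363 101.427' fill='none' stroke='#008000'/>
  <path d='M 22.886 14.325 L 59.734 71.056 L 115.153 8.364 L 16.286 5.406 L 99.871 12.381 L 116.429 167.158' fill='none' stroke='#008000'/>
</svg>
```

(Gcodetools for Inkscape — laser output)
G21
G90
G00 X46.579 Y90.436
M4 S537
G1 X44.963 Y85.153 F1472
G1 X48.471 Y78.871 F1472
G1 X55.518 Y72.536 F1472
G1 X64.519 Y67.097 F1472
G1 X73.889 Y63.500 F1472
G1 X82.043 Y62.691 F1472
G1 X87.396 Y65.618 F1472
G1 X88.363 Y73.228 F1472
M5
G00 X22.886 Y160.330
M4 S537
G1 X59.734 Y103.599 F1472
G1 X115.153 Y166.291 F1472
G1 X16.286 Y169.249 F1472
G1 X99.871 Y162.274 F1472
G1 X116.429 Y7.497 F1472
M5
G00 X0.000 Y0.000

viewBox `0 0 148.794 174.655` with mm width/height → 1 unit = 1 mm. Flip: y_m = 174.655 − y_svg.

**Shape 1** — `<path>` cubic bezier, stroke `#008000` → score (S537, F1472). Control points (SVG): P0=(46.579,84.219), P1=(34.028,96.134), P2=(93.042,128.805), P3=(88.363,101.427); sampled at t=k/8. Machine vertices: (46.579,90.436) → (44.963,85.153) → (48.471,78.871) → (55.518,72.536) → (64.519,67.097) → (73.889,63.500) → (82.043,62.691) → (87.396,65.618) → (88.363,73.228). Open path.

**Shape 2** — `<path>` open polyline, stroke `#008000` → score (S537, F1472). Machine vertices: (22.886,160.330) → (59.734,103.599) → (115.153,166.291) → (16.286,169.249) → (99.871,162.274) → (116.429,7.497). Open path.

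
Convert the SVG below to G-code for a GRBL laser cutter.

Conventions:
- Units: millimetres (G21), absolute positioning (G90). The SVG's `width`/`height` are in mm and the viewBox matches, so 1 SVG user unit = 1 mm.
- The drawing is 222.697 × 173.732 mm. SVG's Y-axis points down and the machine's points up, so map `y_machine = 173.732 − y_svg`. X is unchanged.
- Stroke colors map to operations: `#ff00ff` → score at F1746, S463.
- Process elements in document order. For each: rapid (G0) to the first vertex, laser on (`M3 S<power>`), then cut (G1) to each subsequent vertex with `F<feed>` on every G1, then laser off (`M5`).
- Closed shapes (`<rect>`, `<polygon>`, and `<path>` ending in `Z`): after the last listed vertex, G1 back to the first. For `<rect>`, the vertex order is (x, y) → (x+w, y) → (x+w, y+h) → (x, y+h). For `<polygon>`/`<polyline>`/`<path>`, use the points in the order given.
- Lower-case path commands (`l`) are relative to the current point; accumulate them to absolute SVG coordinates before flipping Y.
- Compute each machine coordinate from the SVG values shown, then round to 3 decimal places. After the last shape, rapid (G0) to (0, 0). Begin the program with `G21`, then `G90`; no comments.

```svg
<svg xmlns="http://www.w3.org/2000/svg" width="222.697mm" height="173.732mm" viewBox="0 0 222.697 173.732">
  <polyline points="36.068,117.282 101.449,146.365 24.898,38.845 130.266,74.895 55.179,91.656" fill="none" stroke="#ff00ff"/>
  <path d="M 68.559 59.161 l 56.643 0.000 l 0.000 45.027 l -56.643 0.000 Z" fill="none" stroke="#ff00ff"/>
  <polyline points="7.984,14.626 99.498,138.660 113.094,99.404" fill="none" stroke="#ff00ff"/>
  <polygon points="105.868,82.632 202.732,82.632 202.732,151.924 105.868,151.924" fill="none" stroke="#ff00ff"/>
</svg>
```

G21
G90
G0 X36.068 Y56.450
M3 S463
G1 X101.449 Y27.367 F1746
G1 X24.898 Y134.887 F1746
G1 X130.266 Y98.837 F1746
G1 X55.179 Y82.076 F1746
M5
G0 X68.559 Y114.571
M3 S463
G1 X125.202 Y114.571 F1746
G1 X125.202 Y69.544 F1746
G1 X68.559 Y69.544 F1746
G1 X68.559 Y114.571 F1746
M5
G0 X7.984 Y159.106
M3 S463
G1 X99.498 Y35.072 F1746
G1 X113.094 Y74.328 F1746
M5
G0 X105.868 Y91.100
M3 S463
G1 X202.732 Y91.100 F1746
G1 X202.732 Y21.808 F1746
G1 X105.868 Y21.808 F1746
G1 X105.868 Y91.100 F1746
M5
G0 X0.000 Y0.000

viewBox `0 0 222.697 173.732` with mm width/height → 1 unit = 1 mm. Flip: y_m = 173.732 − y_svg.

**Shape 1** — `<polyline>` open polyline, stroke `#ff00ff` → score (S463, F1746). Machine vertices: (36.068,56.450) → (101.449,27.367) → (24.898,134.887) → (130.266,98.837) → (55.179,82.076). Open path.

**Shape 2** — `<path>` rectangle, stroke `#ff00ff` → score (S463, F1746). Machine vertices: (68.559,114.571) → (125.202,114.571) → (125.202,69.544) → (68.559,69.544) → (68.559,114.571). Closed: final G1 returns to the first vertex.

**Shape 3** — `<polyline>` open polyline, stroke `#ff00ff` → score (S463, F1746). Machine vertices: (7.984,159.106) → (99.498,35.072) → (113.094,74.328). Open path.

**Shape 4** — `<polygon>` rectangle, stroke `#ff00ff` → score (S463, F1746). Machine vertices: (105.868,91.100) → (202.732,91.100) → (202.732,21.808) → (105.868,21.808) → (105.868,91.100). Closed: final G1 returns to the first vertex.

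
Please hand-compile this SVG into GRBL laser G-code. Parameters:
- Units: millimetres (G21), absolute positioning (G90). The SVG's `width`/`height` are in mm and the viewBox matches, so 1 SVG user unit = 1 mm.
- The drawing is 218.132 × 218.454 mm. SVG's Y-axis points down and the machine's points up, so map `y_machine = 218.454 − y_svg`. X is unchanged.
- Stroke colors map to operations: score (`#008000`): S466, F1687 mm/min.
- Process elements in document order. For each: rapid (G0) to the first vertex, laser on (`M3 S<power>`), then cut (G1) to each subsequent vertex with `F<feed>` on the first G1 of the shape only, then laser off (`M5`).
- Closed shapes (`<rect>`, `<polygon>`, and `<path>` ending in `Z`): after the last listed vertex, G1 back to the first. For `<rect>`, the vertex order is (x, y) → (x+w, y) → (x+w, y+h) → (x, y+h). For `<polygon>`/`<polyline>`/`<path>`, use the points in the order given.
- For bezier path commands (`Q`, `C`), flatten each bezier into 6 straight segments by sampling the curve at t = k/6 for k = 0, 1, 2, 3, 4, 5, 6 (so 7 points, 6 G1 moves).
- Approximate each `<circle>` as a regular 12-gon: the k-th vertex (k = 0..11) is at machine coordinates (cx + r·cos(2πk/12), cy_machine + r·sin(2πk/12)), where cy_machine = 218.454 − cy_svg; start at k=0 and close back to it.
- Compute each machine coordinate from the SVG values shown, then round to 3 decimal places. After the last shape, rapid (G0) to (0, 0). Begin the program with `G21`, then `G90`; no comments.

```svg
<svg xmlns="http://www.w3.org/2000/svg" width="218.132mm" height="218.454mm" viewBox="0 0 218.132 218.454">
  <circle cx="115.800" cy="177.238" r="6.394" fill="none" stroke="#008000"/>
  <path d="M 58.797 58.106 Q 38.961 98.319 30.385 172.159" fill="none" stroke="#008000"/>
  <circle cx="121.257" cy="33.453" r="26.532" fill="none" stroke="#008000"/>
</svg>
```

Since the viewBox matches the mm dimensions, user units are millimetres directly. The only transform is the Y-flip y_m = 218.454 − y_svg.

Shape 1 is a circle drawn with `<circle>`. Its stroke #008000 means score at S466, F1687. After flipping Y the toolpath is (122.194,41.216) → (121.337,44.413) → (118.997,46.753) → (115.800,47.610) → (112.603,46.753) → (110.263,44.413) → (109.406,41.216) → (110.263,38.019) → (112.603,35.679) → (115.800,34.822) → (118.997,35.679) → (121.337,38.019) → (122.194,41.216), returning to the start.

Shape 2 is a quadratic bezier drawn with `<path>`. Its stroke #008000 means score at S466, F1687. After flipping Y the toolpath is (58.797,160.348) → (52.498,146.010) → (46.824,129.803) → (41.776,111.728) → (37.353,91.785) → (33.556,69.974) → (30.385,46.295).

Shape 3 is a circle drawn with `<circle>`. Its stroke #008000 means score at S466, F1687. After flipping Y the toolpath is (147.789,185.001) → (144.234,198.267) → (134.523,207.978) → (121.257,211.533) → (107.991,207.978) → (98.280,198.267) → (94.725,185.001) → (98.280,171.735) → (107.991,162.024) → (121.257,158.469) → (134.523,162.024) → (144.234,171.735) → (147.789,185.001), returning to the start.

G21
G90
G0 X122.194 Y41.216
M3 S466
G1 X121.337 Y44.413 F1687
G1 X118.997 Y46.753
G1 X115.800 Y47.610
G1 X112.603 Y46.753
G1 X110.263 Y44.413
G1 X109.406 Y41.216
G1 X110.263 Y38.019
G1 X112.603 Y35.679
G1 X115.800 Y34.822
G1 X118.997 Y35.679
G1 X121.337 Y38.019
G1 X122.194 Y41.216
M5
G0 X58.797 Y160.348
M3 S466
G1 X52.498 Y146.010 F1687
G1 X46.824 Y129.803
G1 X41.776 Y111.728
G1 X37.353 Y91.785
G1 X33.556 Y69.974
G1 X30.385 Y46.295
M5
G0 X147.789 Y185.001
M3 S466
G1 X144.234 Y198.267 F1687
G1 X134.523 Y207.978
G1 X121.257 Y211.533
G1 X107.991 Y207.978
G1 X98.280 Y198.267
G1 X94.725 Y185.001
G1 X98.280 Y171.735
G1 X107.991 Y162.024
G1 X121.257 Y158.469
G1 X134.523 Y162.024
G1 X144.234 Y171.735
G1 X147.789 Y185.001
M5
G0 X0.000 Y0.000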